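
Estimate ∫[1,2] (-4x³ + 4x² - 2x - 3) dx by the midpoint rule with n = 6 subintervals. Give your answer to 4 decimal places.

-11.6343

h = (2 − 1)/6 = 0.166667.
Midpoints m₁,…,m₆ = 1.083333, 1.25, 1.416667, 1.583333, 1.75, 1.916667.
f(m₁)=-5.557870, f(m₂)=-7.0625, f(m₃)=-9.178241, f(m₄)=-12.016204, f(m₅)=-15.6875, f(m₆)=-20.303241.
h·[f(m₁) + f(m₂) + f(m₃) + f(m₄) + f(m₅) + f(m₆)] = 0.166667·(-69.805556) = -11.6343.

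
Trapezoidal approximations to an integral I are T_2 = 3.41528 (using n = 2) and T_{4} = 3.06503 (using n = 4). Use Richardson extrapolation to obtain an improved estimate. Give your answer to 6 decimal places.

R = (4·T_{4} − T_2) / 3 = (4·3.06503 − 3.41528)/3 = (8.84484)/3 = 2.948280.

2.948280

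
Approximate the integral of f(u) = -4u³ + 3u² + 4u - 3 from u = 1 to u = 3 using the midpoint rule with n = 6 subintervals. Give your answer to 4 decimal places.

-43.6111

h = (3 − 1)/6 = 0.333333.
Midpoints m₁,…,m₆ = 1.166667, 1.5, 1.833333, 2.166667, 2.5, 2.833333.
f(m₁)=-0.601852, f(m₂)=-3.75, f(m₃)=-10.231481, f(m₄)=-20.935185, f(m₅)=-36.75, f(m₆)=-58.564815.
h·[f(m₁) + f(m₂) + f(m₃) + f(m₄) + f(m₅) + f(m₆)] = 0.333333·(-130.833333) = -43.6111.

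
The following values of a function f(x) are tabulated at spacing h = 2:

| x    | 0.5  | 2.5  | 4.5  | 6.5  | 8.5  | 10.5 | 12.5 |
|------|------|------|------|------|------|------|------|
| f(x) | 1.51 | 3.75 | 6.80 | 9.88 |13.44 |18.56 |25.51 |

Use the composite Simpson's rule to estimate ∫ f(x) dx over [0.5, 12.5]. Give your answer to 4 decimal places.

h = 2, n = 6.
(h/3)·[y₀ + 4y₁ + 2y₂ + 4y₃ + 2y₄ + 4y₅ + y₆] = 0.666667·(196.26) = 130.8400.

130.8400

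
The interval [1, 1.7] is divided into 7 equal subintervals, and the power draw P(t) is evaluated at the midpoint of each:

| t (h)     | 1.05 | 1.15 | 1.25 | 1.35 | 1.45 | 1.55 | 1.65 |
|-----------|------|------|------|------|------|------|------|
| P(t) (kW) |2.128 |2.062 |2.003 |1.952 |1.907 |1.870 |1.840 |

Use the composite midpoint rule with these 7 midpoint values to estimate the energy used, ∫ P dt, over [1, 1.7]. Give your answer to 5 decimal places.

1.37620

h = 0.1, n = 7.
h·[y(m₁) + y(m₂) + y(m₃) + y(m₄) + y(m₅) + y(m₆) + y(m₇)] = 0.1·(13.762) = 1.37620.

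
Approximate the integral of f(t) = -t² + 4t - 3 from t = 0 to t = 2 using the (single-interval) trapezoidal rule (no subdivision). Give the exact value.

-2

T = (b−a)/2 · [f(0) + f(2)] = 1·[(-3) + 1] = -2.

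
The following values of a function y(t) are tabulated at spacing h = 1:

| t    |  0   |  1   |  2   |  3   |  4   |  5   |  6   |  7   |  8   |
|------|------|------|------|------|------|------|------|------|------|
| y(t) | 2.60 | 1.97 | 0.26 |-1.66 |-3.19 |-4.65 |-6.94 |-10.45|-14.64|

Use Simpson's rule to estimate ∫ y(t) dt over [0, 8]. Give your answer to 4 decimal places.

-30.3133

h = 1, n = 8.
(h/3)·[y₀ + 4y₁ + 2y₂ + 4y₃ + 2y₄ + 4y₅ + 2y₆ + 4y₇ + y₈] = 0.333333·(-90.94) = -30.3133.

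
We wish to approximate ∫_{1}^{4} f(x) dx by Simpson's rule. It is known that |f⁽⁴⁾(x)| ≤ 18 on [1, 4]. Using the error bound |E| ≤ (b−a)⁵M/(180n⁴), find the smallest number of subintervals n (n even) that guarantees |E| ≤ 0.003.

Need 4374/(180n⁴) ≤ 0.003.
n⁴ ≥ 4374/(180·0.003) = 8100 ⇒ n ≥ 9.4868, so the smallest even n is 10. (n must be even for Simpson's rule.)

10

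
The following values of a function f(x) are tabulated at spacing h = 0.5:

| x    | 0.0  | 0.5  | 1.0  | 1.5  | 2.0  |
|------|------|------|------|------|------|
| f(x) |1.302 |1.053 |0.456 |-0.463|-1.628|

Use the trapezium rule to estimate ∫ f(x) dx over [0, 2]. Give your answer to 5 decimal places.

h = 0.5, n = 4.
(h/2)·[y₀ + 2y₁ + 2y₂ + 2y₃ + y₄] = 0.25·(1.766) = 0.44150.

0.44150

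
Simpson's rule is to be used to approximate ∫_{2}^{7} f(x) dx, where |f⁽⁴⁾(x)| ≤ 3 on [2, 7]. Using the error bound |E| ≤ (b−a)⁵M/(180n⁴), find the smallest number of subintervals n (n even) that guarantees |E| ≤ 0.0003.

Need 9375/(180n⁴) ≤ 0.0003.
n⁴ ≥ 9375/(180·0.0003) = 173611 ⇒ n ≥ 20.4124, so the smallest even n is 22. (n must be even for Simpson's rule.)

22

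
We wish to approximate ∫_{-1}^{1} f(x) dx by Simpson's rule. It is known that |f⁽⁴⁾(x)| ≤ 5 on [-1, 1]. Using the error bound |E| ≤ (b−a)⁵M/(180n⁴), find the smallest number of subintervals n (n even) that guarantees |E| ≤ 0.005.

4

Need 160/(180n⁴) ≤ 0.005.
n⁴ ≥ 160/(180·0.005) = 177.778 ⇒ n ≥ 3.6515, so the smallest even n is 4. (n must be even for Simpson's rule.)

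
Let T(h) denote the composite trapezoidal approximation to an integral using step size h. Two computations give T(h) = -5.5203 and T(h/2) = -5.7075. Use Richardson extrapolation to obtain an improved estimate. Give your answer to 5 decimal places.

-5.76990

R = (4·T(h/2) − T(h)) / 3 = (4·(-5.7075) − (-5.5203))/3 = (-17.3097)/3 = -5.76990.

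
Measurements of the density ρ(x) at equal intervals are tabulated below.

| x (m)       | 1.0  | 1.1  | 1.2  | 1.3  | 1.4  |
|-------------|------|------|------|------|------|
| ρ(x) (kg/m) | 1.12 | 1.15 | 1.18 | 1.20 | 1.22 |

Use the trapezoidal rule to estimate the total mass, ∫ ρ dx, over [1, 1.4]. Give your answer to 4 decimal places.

h = 0.1, n = 4.
(h/2)·[y₀ + 2y₁ + 2y₂ + 2y₃ + y₄] = 0.05·(9.40) = 0.4700.

0.4700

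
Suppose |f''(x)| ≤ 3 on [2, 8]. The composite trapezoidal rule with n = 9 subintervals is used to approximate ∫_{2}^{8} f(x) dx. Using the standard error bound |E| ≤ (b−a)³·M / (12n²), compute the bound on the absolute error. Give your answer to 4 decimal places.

|E| ≤ (6)³·3 / (12·9²) = 648/972 = 0.6667.

0.6667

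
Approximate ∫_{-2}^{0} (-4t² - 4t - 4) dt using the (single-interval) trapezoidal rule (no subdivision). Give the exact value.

-16

T = (b−a)/2 · [f(-2) + f(0)] = 1·[(-12) + (-4)] = -16.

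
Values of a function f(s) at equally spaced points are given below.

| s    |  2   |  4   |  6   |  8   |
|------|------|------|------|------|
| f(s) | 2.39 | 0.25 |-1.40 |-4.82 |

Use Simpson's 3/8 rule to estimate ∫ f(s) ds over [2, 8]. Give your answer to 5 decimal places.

h = 2, n = 3.
(3h/8)·[y₀ + 3y₁ + 3y₂ + y₃] = 0.75·(-5.88) = -4.41000.

-4.41000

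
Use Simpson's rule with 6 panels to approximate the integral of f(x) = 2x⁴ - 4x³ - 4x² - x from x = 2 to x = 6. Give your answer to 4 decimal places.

1524.4774

h = (6 − 2)/6 = 0.666667.
Nodes x₀,…,x₆ = 2, 2.666667, 3.333333, 4, 4.666667, 5.333333, 6.
f(x) = 2x⁴ - 4x³ - 4x² - x: f₀=-18, f₁=-5.827160, f₂=50.987654, f₃=188, f₄=450.246914, f₅=892.246914, f₆=1578.
(h/3)·[f₀ + 4f₁ + 2f₂ + 4f₃ + 2f₄ + 4f₅ + f₆] = 0.222222·(6860.148148) = 1524.4774.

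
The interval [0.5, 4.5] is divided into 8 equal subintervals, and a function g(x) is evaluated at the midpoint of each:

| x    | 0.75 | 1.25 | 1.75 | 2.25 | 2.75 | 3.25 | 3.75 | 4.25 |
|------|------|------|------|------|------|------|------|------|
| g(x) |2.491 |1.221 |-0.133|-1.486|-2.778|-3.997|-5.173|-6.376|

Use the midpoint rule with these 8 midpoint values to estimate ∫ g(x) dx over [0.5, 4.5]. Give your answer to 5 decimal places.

h = 0.5, n = 8.
h·[y(m₁) + y(m₂) + y(m₃) + y(m₄) + y(m₅) + y(m₆) + y(m₇) + y(m₈)] = 0.5·(-16.231) = -8.11550.

-8.11550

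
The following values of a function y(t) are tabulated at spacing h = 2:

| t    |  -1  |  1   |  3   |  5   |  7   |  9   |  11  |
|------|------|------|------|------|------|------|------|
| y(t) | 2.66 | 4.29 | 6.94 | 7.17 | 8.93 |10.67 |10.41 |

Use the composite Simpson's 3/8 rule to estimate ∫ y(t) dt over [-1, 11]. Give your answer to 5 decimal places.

89.92500

h = 2, n = 6.
(3h/8)·[y₀ + 3y₁ + 3y₂ + 2y₃ + 3y₄ + 3y₅ + y₆] = 0.75·(119.90) = 89.92500.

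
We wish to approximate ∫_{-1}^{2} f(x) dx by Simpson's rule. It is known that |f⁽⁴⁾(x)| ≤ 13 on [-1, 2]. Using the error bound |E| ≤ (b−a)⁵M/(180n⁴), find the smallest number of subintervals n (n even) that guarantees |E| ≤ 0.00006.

24

Need 3159/(180n⁴) ≤ 0.00006.
n⁴ ≥ 3159/(180·0.00006) = 292500 ⇒ n ≥ 23.2558, so the smallest even n is 24. (n must be even for Simpson's rule.)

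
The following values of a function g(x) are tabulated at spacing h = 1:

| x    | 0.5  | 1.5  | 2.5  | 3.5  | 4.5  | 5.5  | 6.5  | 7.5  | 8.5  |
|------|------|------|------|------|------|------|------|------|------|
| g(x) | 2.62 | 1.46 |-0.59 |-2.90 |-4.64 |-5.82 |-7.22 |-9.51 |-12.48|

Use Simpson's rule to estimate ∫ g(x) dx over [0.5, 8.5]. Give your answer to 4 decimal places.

h = 1, n = 8.
(h/3)·[y₀ + 4y₁ + 2y₂ + 4y₃ + 2y₄ + 4y₅ + 2y₆ + 4y₇ + y₈] = 0.333333·(-101.84) = -33.9467.

-33.9467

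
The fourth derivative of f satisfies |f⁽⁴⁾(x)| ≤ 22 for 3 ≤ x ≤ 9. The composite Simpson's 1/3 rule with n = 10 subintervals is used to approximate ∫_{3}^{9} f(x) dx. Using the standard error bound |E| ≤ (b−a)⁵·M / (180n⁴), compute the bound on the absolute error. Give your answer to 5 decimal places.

|E| ≤ (6)⁵·22 / (180·10⁴) = 171072/1800000 = 0.09504.

0.09504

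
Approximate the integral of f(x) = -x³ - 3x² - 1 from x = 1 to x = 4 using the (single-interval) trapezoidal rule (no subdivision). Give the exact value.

T = (b−a)/2 · [f(1) + f(4)] = 1.5·[(-5) + (-113)] = -177.

-177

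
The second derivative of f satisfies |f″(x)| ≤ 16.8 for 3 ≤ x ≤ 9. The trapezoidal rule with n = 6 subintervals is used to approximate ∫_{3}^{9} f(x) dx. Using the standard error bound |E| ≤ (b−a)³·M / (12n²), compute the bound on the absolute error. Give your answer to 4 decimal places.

|E| ≤ (6)³·16.8 / (12·6²) = 3628.8/432 = 8.4000.

8.4000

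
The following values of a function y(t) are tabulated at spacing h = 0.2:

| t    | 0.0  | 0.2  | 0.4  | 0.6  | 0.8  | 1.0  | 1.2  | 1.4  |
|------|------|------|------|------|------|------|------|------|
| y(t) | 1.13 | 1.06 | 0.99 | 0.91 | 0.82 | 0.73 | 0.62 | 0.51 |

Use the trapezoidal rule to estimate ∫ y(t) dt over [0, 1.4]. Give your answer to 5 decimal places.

h = 0.2, n = 7.
(h/2)·[y₀ + 2y₁ + 2y₂ + 2y₃ + 2y₄ + 2y₅ + 2y₆ + y₇] = 0.1·(11.90) = 1.19000.

1.19000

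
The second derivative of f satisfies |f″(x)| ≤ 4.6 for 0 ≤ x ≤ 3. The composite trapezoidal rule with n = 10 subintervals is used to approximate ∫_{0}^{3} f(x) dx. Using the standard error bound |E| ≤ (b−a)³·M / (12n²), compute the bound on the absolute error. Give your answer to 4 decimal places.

|E| ≤ (3)³·4.6 / (12·10²) = 124.2/1200 = 0.1035.

0.1035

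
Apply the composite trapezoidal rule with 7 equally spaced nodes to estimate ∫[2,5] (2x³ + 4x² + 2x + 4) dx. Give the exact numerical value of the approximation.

496.625

h = (5 − 2)/6 = 0.5.
Nodes x₀,…,x₆ = 2, 2.5, 3, 3.5, 4, 4.5, 5.
f(x) = 2x³ + 4x² + 2x + 4: f₀=40, f₁=65.25, f₂=100, f₃=145.75, f₄=204, f₅=276.25, f₆=364.
(h/2)·[f₀ + 2f₁ + 2f₂ + 2f₃ + 2f₄ + 2f₅ + f₆] = 0.25·(1986.5) = 496.625.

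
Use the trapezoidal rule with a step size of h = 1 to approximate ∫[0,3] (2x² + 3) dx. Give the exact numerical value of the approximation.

h = (3 − 0)/3 = 1.
Nodes x₀,…,x₃ = 0, 1, 2, 3.
f(x) = 2x² + 3: f₀=3, f₁=5, f₂=11, f₃=21.
(h/2)·[f₀ + 2f₁ + 2f₂ + f₃] = 0.5·(56) = 28.

28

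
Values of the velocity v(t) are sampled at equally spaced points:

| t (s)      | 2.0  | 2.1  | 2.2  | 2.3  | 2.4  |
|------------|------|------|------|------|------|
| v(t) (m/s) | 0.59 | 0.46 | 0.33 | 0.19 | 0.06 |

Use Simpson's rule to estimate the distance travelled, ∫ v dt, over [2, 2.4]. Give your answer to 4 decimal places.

h = 0.1, n = 4.
(h/3)·[y₀ + 4y₁ + 2y₂ + 4y₃ + y₄] = 0.033333·(3.91) = 0.1303.

0.1303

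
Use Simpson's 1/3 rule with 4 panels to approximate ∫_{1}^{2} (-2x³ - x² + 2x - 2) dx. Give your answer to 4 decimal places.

-8.8333

h = (2 − 1)/4 = 0.25.
Nodes x₀,…,x₄ = 1, 1.25, 1.5, 1.75, 2.
f(x) = -2x³ - x² + 2x - 2: f₀=-3, f₁=-4.96875, f₂=-8, f₃=-12.28125, f₄=-18.
(h/3)·[f₀ + 4f₁ + 2f₂ + 4f₃ + f₄] = 0.083333·(-106) = -8.8333.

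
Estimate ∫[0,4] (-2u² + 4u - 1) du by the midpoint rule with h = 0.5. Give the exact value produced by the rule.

h = (4 − 0)/8 = 0.5.
Midpoints m₁,…,m₈ = 0.25, 0.75, 1.25, 1.75, 2.25, 2.75, 3.25, 3.75.
f(m₁)=-0.125, f(m₂)=0.875, f(m₃)=0.875, f(m₄)=-0.125, f(m₅)=-2.125, f(m₆)=-5.125, f(m₇)=-9.125, f(m₈)=-14.125.
h·[f(m₁) + f(m₂) + f(m₃) + f(m₄) + f(m₅) + f(m₆) + f(m₇) + f(m₈)] = 0.5·(-29) = -14.5.

-14.5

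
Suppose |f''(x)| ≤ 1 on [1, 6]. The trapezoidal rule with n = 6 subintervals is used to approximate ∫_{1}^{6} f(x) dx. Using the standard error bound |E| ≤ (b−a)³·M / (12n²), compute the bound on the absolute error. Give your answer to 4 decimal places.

0.2894

|E| ≤ (5)³·1 / (12·6²) = 125/432 = 0.2894.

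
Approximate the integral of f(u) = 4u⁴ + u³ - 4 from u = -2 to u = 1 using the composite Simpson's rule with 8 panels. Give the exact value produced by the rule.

10.681640625

h = (1 − (-2))/8 = 0.375.
Nodes u₀,…,u₈ = -2, -1.625, -1.25, -0.875, -0.5, -0.125, 0.25, 0.625, 1.
f(u) = 4u⁴ + u³ - 4: f₀=52, f₁=19.6005859375, f₂=3.8125, f₃=-2.3251953125, f₄=-3.875, f₅=-4.0009765625, f₆=-3.96875, f₇=-3.1455078125, f₈=1.
(h/3)·[f₀ + 4f₁ + 2f₂ + 4f₃ + 2f₄ + 4f₅ + 2f₆ + 4f₇ + f₈] = 0.125·(85.453125) = 10.681640625.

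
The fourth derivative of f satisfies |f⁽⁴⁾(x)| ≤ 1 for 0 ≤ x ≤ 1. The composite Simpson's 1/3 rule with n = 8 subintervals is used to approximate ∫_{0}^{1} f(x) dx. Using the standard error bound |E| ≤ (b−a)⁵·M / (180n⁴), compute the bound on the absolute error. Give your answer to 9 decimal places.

0.000001356

|E| ≤ (1)⁵·1 / (180·8⁴) = 1/737280 = 0.000001356.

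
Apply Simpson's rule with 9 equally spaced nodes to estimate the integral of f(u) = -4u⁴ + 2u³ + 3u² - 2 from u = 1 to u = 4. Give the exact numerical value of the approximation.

-633.931640625

h = (4 − 1)/8 = 0.375.
Nodes u₀,…,u₈ = 1, 1.375, 1.75, 2.125, 2.5, 2.875, 3.25, 3.625, 4.
f(u) = -4u⁴ + 2u³ + 3u² - 2: f₀=-1, f₁=-5.4267578125, f₂=-19.609375, f₃=-50.8251953125, f₄=-108.25, f₅=-202.9580078125, f₆=-347.921875, f₇=-558.0126953125, f₈=-850.
(h/3)·[f₀ + 4f₁ + 2f₂ + 4f₃ + 2f₄ + 4f₅ + 2f₆ + 4f₇ + f₈] = 0.125·(-5071.453125) = -633.931640625.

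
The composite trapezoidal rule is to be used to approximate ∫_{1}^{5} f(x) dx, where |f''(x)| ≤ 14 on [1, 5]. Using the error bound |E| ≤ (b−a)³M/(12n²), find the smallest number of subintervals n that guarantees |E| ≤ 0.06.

Need 896/(12n²) ≤ 0.06.
n² ≥ 896/(12·0.06) = 1244.44 ⇒ n ≥ 35.2767, so the smallest n is 36.

36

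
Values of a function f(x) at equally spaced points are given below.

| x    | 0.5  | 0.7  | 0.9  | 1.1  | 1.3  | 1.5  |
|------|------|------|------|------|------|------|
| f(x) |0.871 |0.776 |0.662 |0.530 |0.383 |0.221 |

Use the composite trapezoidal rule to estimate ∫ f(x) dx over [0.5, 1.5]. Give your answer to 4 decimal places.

0.5794

h = 0.2, n = 5.
(h/2)·[y₀ + 2y₁ + 2y₂ + 2y₃ + 2y₄ + y₅] = 0.1·(5.794) = 0.5794.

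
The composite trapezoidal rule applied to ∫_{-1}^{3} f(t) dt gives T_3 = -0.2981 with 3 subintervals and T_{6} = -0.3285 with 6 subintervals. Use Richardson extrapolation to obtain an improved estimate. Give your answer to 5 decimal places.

R = (4·T_{6} − T_3) / 3 = (4·(-0.3285) − (-0.2981))/3 = (-1.0159)/3 = -0.33863.

-0.33863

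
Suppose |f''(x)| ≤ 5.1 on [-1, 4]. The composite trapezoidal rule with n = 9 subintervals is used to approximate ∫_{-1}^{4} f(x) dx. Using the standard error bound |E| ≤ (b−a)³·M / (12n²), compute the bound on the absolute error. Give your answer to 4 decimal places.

0.6559

|E| ≤ (5)³·5.1 / (12·9²) = 637.5/972 = 0.6559.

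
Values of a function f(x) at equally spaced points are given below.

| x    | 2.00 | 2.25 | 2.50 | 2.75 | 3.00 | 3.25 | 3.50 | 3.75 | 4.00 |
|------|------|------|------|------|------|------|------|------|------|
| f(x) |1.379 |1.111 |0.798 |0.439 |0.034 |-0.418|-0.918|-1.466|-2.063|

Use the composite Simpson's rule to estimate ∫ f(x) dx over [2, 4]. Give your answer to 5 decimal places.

h = 0.25, n = 8.
(h/3)·[y₀ + 4y₁ + 2y₂ + 4y₃ + 2y₄ + 4y₅ + 2y₆ + 4y₇ + y₈] = 0.083333·(-2.192) = -0.18267.

-0.18267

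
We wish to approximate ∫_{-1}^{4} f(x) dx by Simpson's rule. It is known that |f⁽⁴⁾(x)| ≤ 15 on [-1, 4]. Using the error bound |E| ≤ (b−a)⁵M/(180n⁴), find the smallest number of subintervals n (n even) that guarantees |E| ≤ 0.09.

Need 46875/(180n⁴) ≤ 0.09.
n⁴ ≥ 46875/(180·0.09) = 2893.52 ⇒ n ≥ 7.3343, so the smallest even n is 8. (n must be even for Simpson's rule.)

8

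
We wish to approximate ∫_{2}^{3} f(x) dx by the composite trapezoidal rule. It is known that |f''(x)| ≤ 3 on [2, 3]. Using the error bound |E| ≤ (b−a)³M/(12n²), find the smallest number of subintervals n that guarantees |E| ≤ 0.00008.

Need 3/(12n²) ≤ 0.00008.
n² ≥ 3/(12·0.00008) = 3125 ⇒ n ≥ 55.9017, so the smallest n is 56.

56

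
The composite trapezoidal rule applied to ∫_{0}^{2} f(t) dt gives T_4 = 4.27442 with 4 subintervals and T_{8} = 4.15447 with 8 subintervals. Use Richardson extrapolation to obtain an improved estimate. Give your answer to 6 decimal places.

R = (4·T_{8} − T_4) / 3 = (4·4.15447 − 4.27442)/3 = (12.34346)/3 = 4.114487.

4.114487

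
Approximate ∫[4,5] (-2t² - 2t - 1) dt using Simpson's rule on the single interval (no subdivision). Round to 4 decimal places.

-50.6667

S = (b−a)/6 · [f(4) + 4f(4.5) + f(5)] = 0.166667·[(-41) + 4·(-50.5) + (-61)] = -50.6667.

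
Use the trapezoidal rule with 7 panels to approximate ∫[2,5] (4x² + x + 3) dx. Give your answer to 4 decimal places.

175.8673

h = (5 − 2)/7 = 0.428571.
Nodes x₀,…,x₇ = 2, 2.428571, 2.857143, 3.285714, 3.714286, 4.142857, 4.571429, 5.
f(x) = 4x² + x + 3: f₀=21, f₁=29.020408, f₂=38.510204, f₃=49.469388, f₄=61.897959, f₅=75.795918, f₆=91.163265, f₇=108.
(h/2)·[f₀ + 2f₁ + 2f₂ + 2f₃ + 2f₄ + 2f₅ + 2f₆ + f₇] = 0.214286·(820.714286) = 175.8673.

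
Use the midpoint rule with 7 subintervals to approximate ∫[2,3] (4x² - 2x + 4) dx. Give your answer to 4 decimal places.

24.3265

h = (3 − 2)/7 = 0.142857.
Midpoints m₁,…,m₇ = 2.071429, 2.214286, 2.357143, 2.5, 2.642857, 2.785714, 2.928571.
f(m₁)=17.020408, f(m₂)=19.183673, f(m₃)=21.510204, f(m₄)=24, f(m₅)=26.653061, f(m₆)=29.469388, f(m₇)=32.448980.
h·[f(m₁) + f(m₂) + f(m₃) + f(m₄) + f(m₅) + f(m₆) + f(m₇)] = 0.142857·(170.285714) = 24.3265.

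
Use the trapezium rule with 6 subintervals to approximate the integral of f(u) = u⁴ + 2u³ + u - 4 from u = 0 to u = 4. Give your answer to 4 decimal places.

337.8107

h = (4 − 0)/6 = 0.666667.
Nodes u₀,…,u₆ = 0, 0.666667, 1.333333, 2, 2.666667, 3.333333, 4.
f(u) = u⁴ + 2u³ + u - 4: f₀=-4, f₁=-2.543210, f₂=5.234568, f₃=30, f₄=87.160494, f₅=196.864198, f₆=384.
(h/2)·[f₀ + 2f₁ + 2f₂ + 2f₃ + 2f₄ + 2f₅ + f₆] = 0.333333·(1013.432099) = 337.8107.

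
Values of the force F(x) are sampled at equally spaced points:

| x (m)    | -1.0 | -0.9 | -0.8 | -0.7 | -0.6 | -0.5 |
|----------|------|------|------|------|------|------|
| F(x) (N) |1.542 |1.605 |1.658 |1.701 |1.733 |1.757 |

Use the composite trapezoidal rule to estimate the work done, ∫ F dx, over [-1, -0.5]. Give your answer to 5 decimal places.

0.83465

h = 0.1, n = 5.
(h/2)·[y₀ + 2y₁ + 2y₂ + 2y₃ + 2y₄ + y₅] = 0.05·(16.693) = 0.83465.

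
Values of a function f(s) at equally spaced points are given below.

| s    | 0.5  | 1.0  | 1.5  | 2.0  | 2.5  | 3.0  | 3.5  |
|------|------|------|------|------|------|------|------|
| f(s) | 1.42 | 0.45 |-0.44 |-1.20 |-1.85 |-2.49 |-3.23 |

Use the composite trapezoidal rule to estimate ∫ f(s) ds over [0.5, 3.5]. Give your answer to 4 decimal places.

h = 0.5, n = 6.
(h/2)·[y₀ + 2y₁ + 2y₂ + 2y₃ + 2y₄ + 2y₅ + y₆] = 0.25·(-12.87) = -3.2175.

-3.2175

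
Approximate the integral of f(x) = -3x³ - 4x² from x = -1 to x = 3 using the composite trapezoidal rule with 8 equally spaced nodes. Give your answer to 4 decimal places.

-100.1633

h = (3 − (-1))/7 = 0.571429.
Nodes x₀,…,x₇ = -1, -0.428571, 0.142857, 0.714286, 1.285714, 1.857143, 2.428571, 3.
f(x) = -3x³ - 4x²: f₀=-1, f₁=-0.498542, f₂=-0.090379, f₃=-3.134111, f₄=-12.988338, f₅=-33.011662, f₆=-66.562682, f₇=-117.
(h/2)·[f₀ + 2f₁ + 2f₂ + 2f₃ + 2f₄ + 2f₅ + 2f₆ + f₇] = 0.285714·(-350.571429) = -100.1633.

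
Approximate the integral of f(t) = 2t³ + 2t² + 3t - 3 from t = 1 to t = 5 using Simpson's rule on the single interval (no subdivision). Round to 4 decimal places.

S = (b−a)/6 · [f(1) + 4f(3) + f(5)] = 0.666667·[4 + 4·78 + 312] = 418.6667.

418.6667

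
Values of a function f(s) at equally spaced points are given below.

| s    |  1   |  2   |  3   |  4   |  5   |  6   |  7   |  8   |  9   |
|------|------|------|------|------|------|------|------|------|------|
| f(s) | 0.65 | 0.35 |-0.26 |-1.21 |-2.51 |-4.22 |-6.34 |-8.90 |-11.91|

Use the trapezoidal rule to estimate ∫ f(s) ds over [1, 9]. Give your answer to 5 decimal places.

h = 1, n = 8.
(h/2)·[y₀ + 2y₁ + 2y₂ + 2y₃ + 2y₄ + 2y₅ + 2y₆ + 2y₇ + y₈] = 0.5·(-57.44) = -28.72000.

-28.72000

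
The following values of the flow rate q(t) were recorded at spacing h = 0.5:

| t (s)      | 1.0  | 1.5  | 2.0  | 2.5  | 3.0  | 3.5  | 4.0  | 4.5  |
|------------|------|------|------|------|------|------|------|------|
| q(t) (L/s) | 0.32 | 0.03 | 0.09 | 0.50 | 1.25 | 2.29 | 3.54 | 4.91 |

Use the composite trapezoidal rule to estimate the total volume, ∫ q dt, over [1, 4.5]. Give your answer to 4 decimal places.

5.1575

h = 0.5, n = 7.
(h/2)·[y₀ + 2y₁ + 2y₂ + 2y₃ + 2y₄ + 2y₅ + 2y₆ + y₇] = 0.25·(20.63) = 5.1575.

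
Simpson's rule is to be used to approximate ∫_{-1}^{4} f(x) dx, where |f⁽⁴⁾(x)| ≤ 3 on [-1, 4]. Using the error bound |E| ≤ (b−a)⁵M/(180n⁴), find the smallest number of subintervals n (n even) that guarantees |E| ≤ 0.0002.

24

Need 9375/(180n⁴) ≤ 0.0002.
n⁴ ≥ 9375/(180·0.0002) = 260417 ⇒ n ≥ 22.5901, so the smallest even n is 24. (n must be even for Simpson's rule.)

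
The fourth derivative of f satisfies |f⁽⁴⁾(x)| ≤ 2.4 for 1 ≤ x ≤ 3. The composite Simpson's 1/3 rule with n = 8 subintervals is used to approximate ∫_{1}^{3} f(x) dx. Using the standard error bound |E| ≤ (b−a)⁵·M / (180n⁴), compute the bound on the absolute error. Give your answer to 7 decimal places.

0.0001042

|E| ≤ (2)⁵·2.4 / (180·8⁴) = 76.8/737280 = 0.0001042.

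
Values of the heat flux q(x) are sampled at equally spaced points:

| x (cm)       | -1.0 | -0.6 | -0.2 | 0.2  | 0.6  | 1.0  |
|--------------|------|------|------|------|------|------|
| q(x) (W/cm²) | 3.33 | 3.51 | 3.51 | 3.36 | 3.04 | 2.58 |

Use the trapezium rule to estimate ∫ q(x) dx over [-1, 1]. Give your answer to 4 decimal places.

h = 0.4, n = 5.
(h/2)·[y₀ + 2y₁ + 2y₂ + 2y₃ + 2y₄ + y₅] = 0.2·(32.75) = 6.5500.

6.5500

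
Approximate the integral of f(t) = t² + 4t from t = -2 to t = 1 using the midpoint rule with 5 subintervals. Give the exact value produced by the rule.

-3.09

h = (1 − (-2))/5 = 0.6.
Midpoints m₁,…,m₅ = -1.7, -1.1, -0.5, 0.1, 0.7.
f(m₁)=-3.91, f(m₂)=-3.19, f(m₃)=-1.75, f(m₄)=0.41, f(m₅)=3.29.
h·[f(m₁) + f(m₂) + f(m₃) + f(m₄) + f(m₅)] = 0.6·(-5.15) = -3.09.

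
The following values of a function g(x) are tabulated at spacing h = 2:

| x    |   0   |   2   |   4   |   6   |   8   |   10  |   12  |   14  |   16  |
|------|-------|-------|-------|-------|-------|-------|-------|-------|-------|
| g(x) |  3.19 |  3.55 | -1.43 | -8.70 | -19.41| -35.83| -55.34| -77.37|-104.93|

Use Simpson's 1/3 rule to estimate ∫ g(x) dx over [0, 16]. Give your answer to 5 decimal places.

-485.00000

h = 2, n = 8.
(h/3)·[y₀ + 4y₁ + 2y₂ + 4y₃ + 2y₄ + 4y₅ + 2y₆ + 4y₇ + y₈] = 0.666667·(-727.50) = -485.00000.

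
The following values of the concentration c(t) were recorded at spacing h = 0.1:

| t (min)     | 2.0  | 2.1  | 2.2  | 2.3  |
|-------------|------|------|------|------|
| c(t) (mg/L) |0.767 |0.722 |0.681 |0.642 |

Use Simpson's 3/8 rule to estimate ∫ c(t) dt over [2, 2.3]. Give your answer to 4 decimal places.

h = 0.1, n = 3.
(3h/8)·[y₀ + 3y₁ + 3y₂ + y₃] = 0.0375·(5.618) = 0.2107.

0.2107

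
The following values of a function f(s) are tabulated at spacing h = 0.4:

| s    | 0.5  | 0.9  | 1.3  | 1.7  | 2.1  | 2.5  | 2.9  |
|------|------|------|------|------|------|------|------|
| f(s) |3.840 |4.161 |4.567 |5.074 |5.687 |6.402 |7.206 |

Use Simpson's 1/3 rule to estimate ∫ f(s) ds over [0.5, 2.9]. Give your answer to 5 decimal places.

12.54693

h = 0.4, n = 6.
(h/3)·[y₀ + 4y₁ + 2y₂ + 4y₃ + 2y₄ + 4y₅ + y₆] = 0.133333·(94.102) = 12.54693.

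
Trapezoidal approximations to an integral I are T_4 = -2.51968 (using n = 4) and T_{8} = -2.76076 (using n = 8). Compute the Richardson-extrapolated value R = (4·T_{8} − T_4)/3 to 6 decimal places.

-2.841120

R = (4·T_{8} − T_4) / 3 = (4·(-2.76076) − (-2.51968))/3 = (-8.52336)/3 = -2.841120.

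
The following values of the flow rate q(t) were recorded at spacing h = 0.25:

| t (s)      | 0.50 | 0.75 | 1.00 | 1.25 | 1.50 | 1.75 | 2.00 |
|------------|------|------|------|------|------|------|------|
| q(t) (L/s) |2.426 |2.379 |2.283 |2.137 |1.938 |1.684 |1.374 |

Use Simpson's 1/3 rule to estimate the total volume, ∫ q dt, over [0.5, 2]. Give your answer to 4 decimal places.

h = 0.25, n = 6.
(h/3)·[y₀ + 4y₁ + 2y₂ + 4y₃ + 2y₄ + 4y₅ + y₆] = 0.083333·(37.042) = 3.0868.

3.0868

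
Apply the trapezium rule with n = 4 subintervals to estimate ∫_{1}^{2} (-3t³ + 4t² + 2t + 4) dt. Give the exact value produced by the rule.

4.984375

h = (2 − 1)/4 = 0.25.
Nodes t₀,…,t₄ = 1, 1.25, 1.5, 1.75, 2.
f(t) = -3t³ + 4t² + 2t + 4: f₀=7, f₁=6.890625, f₂=5.875, f₃=3.671875, f₄=0.
(h/2)·[f₀ + 2f₁ + 2f₂ + 2f₃ + f₄] = 0.125·(39.875) = 4.984375.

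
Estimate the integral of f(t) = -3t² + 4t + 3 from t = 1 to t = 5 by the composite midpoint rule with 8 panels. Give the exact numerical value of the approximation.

h = (5 − 1)/8 = 0.5.
Midpoints m₁,…,m₈ = 1.25, 1.75, 2.25, 2.75, 3.25, 3.75, 4.25, 4.75.
f(m₁)=3.3125, f(m₂)=0.8125, f(m₃)=-3.1875, f(m₄)=-8.6875, f(m₅)=-15.6875, f(m₆)=-24.1875, f(m₇)=-34.1875, f(m₈)=-45.6875.
h·[f(m₁) + f(m₂) + f(m₃) + f(m₄) + f(m₅) + f(m₆) + f(m₇) + f(m₈)] = 0.5·(-127.5) = -63.75.

-63.75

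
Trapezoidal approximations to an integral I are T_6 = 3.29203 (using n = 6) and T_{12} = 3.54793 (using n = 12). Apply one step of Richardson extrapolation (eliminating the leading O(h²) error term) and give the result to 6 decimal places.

3.633230

R = (4·T_{12} − T_6) / 3 = (4·3.54793 − 3.29203)/3 = (10.89969)/3 = 3.633230.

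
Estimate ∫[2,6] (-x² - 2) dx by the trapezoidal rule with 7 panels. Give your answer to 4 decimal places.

h = (6 − 2)/7 = 0.571429.
Nodes x₀,…,x₇ = 2, 2.571429, 3.142857, 3.714286, 4.285714, 4.857143, 5.428571, 6.
f(x) = -x² - 2: f₀=-6, f₁=-8.612245, f₂=-11.877551, f₃=-15.795918, f₄=-20.367347, f₅=-25.591837, f₆=-31.469388, f₇=-38.
(h/2)·[f₀ + 2f₁ + 2f₂ + 2f₃ + 2f₄ + 2f₅ + 2f₆ + f₇] = 0.285714·(-271.428571) = -77.5510.

-77.5510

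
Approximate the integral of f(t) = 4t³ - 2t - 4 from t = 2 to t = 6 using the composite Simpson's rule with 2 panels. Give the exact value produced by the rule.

1232

h = (6 − 2)/2 = 2.
Nodes t₀,…,t₂ = 2, 4, 6.
f(t) = 4t³ - 2t - 4: f₀=24, f₁=244, f₂=848.
(h/3)·[f₀ + 4f₁ + f₂] = 0.666667·(1848) = 1232.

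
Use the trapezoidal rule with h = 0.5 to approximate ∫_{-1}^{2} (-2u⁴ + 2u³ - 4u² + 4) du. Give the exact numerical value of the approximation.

-7.3125

h = (2 − (-1))/6 = 0.5.
Nodes u₀,…,u₆ = -1, -0.5, 0, 0.5, 1, 1.5, 2.
f(u) = -2u⁴ + 2u³ - 4u² + 4: f₀=-4, f₁=2.625, f₂=4, f₃=3.125, f₄=0, f₅=-8.375, f₆=-28.
(h/2)·[f₀ + 2f₁ + 2f₂ + 2f₃ + 2f₄ + 2f₅ + f₆] = 0.25·(-29.25) = -7.3125.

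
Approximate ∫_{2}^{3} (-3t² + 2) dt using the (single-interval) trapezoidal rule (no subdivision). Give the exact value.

-17.5

T = (b−a)/2 · [f(2) + f(3)] = 0.5·[(-10) + (-25)] = -17.5.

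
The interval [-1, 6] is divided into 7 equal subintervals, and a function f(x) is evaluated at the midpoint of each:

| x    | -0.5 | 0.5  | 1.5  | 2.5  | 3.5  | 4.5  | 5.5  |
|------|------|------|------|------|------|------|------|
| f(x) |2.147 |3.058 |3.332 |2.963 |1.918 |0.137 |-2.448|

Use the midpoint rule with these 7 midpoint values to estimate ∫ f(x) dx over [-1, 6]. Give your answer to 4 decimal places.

h = 1, n = 7.
h·[y(m₁) + y(m₂) + y(m₃) + y(m₄) + y(m₅) + y(m₆) + y(m₇)] = 1·(11.107) = 11.1070.

11.1070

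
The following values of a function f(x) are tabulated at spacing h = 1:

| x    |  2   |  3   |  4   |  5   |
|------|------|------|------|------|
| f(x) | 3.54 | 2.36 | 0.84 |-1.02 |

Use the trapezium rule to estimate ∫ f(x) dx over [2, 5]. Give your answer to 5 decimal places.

h = 1, n = 3.
(h/2)·[y₀ + 2y₁ + 2y₂ + y₃] = 0.5·(8.92) = 4.46000.

4.46000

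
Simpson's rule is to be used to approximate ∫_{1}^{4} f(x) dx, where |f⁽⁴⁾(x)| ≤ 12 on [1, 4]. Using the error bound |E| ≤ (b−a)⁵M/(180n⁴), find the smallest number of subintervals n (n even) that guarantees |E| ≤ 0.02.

6

Need 2916/(180n⁴) ≤ 0.02.
n⁴ ≥ 2916/(180·0.02) = 810 ⇒ n ≥ 5.3348, so the smallest even n is 6. (n must be even for Simpson's rule.)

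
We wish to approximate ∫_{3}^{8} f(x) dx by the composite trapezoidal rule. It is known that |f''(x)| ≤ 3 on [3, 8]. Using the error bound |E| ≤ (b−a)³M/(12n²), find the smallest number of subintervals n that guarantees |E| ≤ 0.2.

13

Need 375/(12n²) ≤ 0.2.
n² ≥ 375/(12·0.2) = 156.25 ⇒ n ≥ 12.5000, so the smallest n is 13.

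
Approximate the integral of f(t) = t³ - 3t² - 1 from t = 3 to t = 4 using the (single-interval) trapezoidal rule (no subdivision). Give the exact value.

7

T = (b−a)/2 · [f(3) + f(4)] = 0.5·[(-1) + 15] = 7.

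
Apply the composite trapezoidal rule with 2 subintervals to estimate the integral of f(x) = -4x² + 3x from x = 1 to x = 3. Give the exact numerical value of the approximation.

-24

h = (3 − 1)/2 = 1.
Nodes x₀,…,x₂ = 1, 2, 3.
f(x) = -4x² + 3x: f₀=-1, f₁=-10, f₂=-27.
(h/2)·[f₀ + 2f₁ + f₂] = 0.5·(-48) = -24.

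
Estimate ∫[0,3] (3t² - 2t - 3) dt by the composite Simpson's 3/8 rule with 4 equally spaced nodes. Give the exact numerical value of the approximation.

h = (3 − 0)/3 = 1.
Nodes t₀,…,t₃ = 0, 1, 2, 3.
f(t) = 3t² - 2t - 3: f₀=-3, f₁=-2, f₂=5, f₃=18.
(3h/8)·[f₀ + 3f₁ + 3f₂ + f₃] = 0.375·(24) = 9.

9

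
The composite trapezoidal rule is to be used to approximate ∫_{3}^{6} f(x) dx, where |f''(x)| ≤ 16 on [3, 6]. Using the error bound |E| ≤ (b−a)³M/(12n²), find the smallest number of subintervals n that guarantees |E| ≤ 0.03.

Need 432/(12n²) ≤ 0.03.
n² ≥ 432/(12·0.03) = 1200 ⇒ n ≥ 34.6410, so the smallest n is 35.

35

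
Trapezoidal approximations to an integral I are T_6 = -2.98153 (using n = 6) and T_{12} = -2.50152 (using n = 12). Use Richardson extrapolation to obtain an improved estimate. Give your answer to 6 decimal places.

R = (4·T_{12} − T_6) / 3 = (4·(-2.50152) − (-2.98153))/3 = (-7.02455)/3 = -2.341517.

-2.341517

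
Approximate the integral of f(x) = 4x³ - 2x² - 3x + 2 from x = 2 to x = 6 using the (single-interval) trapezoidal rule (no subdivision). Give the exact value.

1592

T = (b−a)/2 · [f(2) + f(6)] = 2·[20 + 776] = 1592.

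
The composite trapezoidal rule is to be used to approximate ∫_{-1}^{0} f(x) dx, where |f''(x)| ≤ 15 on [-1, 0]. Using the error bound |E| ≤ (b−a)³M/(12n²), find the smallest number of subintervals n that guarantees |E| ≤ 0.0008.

Need 15/(12n²) ≤ 0.0008.
n² ≥ 15/(12·0.0008) = 1562.5 ⇒ n ≥ 39.5285, so the smallest n is 40.

40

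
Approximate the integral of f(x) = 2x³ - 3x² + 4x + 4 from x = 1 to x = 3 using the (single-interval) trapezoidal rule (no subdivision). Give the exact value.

50

T = (b−a)/2 · [f(1) + f(3)] = 1·[7 + 43] = 50.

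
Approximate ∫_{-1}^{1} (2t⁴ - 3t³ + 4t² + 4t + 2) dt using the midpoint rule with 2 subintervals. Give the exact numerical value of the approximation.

h = (1 − (-1))/2 = 1.
Midpoints m₁,…,m₂ = -0.5, 0.5.
f(m₁)=1.5, f(m₂)=4.75.
h·[f(m₁) + f(m₂)] = 1·(6.25) = 6.25.

6.25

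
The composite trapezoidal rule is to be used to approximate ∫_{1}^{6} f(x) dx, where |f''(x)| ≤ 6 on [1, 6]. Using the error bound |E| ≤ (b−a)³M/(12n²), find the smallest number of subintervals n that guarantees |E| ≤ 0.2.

Need 750/(12n²) ≤ 0.2.
n² ≥ 750/(12·0.2) = 312.5 ⇒ n ≥ 17.6777, so the smallest n is 18.

18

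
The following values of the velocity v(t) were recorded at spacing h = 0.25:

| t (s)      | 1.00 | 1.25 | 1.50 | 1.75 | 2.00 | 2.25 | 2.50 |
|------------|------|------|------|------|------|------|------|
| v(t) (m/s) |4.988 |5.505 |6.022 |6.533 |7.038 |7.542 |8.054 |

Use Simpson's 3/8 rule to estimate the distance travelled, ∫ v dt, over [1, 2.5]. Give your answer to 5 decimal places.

9.79022

h = 0.25, n = 6.
(3h/8)·[y₀ + 3y₁ + 3y₂ + 2y₃ + 3y₄ + 3y₅ + y₆] = 0.09375·(104.429) = 9.79022.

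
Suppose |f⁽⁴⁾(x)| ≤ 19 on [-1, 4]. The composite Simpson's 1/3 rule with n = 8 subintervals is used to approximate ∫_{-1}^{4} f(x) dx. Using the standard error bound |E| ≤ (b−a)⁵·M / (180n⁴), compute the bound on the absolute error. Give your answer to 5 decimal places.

|E| ≤ (5)⁵·19 / (180·8⁴) = 59375/737280 = 0.08053.

0.08053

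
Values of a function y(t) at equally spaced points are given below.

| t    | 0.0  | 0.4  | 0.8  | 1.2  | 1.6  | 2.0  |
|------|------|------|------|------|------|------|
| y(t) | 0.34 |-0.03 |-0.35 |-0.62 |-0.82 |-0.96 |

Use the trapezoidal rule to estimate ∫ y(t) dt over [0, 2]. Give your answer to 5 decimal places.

h = 0.4, n = 5.
(h/2)·[y₀ + 2y₁ + 2y₂ + 2y₃ + 2y₄ + y₅] = 0.2·(-4.26) = -0.85200.

-0.85200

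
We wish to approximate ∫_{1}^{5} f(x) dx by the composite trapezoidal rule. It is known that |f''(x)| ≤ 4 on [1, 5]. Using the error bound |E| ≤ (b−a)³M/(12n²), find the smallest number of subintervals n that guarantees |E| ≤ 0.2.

Need 256/(12n²) ≤ 0.2.
n² ≥ 256/(12·0.2) = 106.667 ⇒ n ≥ 10.3280, so the smallest n is 11.

11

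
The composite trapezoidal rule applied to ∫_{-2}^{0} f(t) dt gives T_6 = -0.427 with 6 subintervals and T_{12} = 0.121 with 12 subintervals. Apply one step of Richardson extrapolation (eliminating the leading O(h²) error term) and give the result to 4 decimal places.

0.3037

R = (4·T_{12} − T_6) / 3 = (4·0.121 − (-0.427))/3 = (0.911)/3 = 0.3037.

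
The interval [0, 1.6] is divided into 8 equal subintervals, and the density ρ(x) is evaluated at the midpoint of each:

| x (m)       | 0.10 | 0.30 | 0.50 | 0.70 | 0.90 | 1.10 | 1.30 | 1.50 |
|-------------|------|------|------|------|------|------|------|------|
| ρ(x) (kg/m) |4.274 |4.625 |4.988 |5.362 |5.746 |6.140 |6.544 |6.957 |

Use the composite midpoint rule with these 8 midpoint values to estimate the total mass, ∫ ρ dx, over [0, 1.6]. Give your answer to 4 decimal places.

8.9272

h = 0.2, n = 8.
h·[y(m₁) + y(m₂) + y(m₃) + y(m₄) + y(m₅) + y(m₆) + y(m₇) + y(m₈)] = 0.2·(44.636) = 8.9272.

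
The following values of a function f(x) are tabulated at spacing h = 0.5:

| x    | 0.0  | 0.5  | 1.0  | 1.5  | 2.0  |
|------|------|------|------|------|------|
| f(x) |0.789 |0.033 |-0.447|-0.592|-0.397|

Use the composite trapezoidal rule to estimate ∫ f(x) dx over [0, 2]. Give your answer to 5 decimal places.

h = 0.5, n = 4.
(h/2)·[y₀ + 2y₁ + 2y₂ + 2y₃ + y₄] = 0.25·(-1.620) = -0.40500.

-0.40500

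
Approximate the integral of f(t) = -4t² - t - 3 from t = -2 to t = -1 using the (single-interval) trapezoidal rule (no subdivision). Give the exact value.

-11.5

T = (b−a)/2 · [f(-2) + f(-1)] = 0.5·[(-17) + (-6)] = -11.5.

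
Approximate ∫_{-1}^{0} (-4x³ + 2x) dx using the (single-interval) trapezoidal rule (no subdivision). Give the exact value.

1

T = (b−a)/2 · [f(-1) + f(0)] = 0.5·[2 + 0] = 1.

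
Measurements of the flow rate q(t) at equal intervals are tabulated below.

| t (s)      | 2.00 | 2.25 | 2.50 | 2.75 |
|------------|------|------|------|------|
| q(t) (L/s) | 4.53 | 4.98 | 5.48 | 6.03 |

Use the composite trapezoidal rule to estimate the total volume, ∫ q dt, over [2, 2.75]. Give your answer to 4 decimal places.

h = 0.25, n = 3.
(h/2)·[y₀ + 2y₁ + 2y₂ + y₃] = 0.125·(31.48) = 3.9350.

3.9350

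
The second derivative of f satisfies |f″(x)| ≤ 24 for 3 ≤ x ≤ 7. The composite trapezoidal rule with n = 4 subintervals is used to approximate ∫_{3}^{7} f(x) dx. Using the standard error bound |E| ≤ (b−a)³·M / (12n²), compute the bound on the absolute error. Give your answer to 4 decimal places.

8.0000

|E| ≤ (4)³·24 / (12·4²) = 1536/192 = 8.0000.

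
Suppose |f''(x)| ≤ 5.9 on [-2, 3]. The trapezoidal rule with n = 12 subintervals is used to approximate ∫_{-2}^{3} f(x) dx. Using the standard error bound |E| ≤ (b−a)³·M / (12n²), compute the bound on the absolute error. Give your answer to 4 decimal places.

|E| ≤ (5)³·5.9 / (12·12²) = 737.5/1728 = 0.4268.

0.4268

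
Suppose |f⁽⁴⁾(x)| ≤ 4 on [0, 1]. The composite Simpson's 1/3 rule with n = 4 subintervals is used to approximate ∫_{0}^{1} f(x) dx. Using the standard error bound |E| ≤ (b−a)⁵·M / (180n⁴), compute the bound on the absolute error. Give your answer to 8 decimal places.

|E| ≤ (1)⁵·4 / (180·4⁴) = 4/46080 = 0.00008681.

0.00008681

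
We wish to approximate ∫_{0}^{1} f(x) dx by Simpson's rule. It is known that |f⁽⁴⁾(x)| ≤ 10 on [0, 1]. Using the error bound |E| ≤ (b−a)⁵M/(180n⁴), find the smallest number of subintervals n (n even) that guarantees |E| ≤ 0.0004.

Need 10/(180n⁴) ≤ 0.0004.
n⁴ ≥ 10/(180·0.0004) = 138.889 ⇒ n ≥ 3.4329, so the smallest even n is 4. (n must be even for Simpson's rule.)

4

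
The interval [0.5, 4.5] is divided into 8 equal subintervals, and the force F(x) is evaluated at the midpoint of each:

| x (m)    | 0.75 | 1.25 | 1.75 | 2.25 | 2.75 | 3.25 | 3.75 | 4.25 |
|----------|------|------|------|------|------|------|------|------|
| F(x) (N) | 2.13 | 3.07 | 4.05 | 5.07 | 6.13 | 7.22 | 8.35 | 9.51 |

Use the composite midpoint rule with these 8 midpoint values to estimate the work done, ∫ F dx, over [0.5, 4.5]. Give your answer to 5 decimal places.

22.76500

h = 0.5, n = 8.
h·[y(m₁) + y(m₂) + y(m₃) + y(m₄) + y(m₅) + y(m₆) + y(m₇) + y(m₈)] = 0.5·(45.53) = 22.76500.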